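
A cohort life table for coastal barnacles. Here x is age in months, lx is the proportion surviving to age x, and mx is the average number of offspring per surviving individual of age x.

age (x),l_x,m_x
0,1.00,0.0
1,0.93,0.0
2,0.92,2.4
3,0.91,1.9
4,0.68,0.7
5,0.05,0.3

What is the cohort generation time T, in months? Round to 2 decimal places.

lx·mx: 0, 0, 2.208, 1.729, 0.476, 0.015 → R0 = 4.428
x·lx·mx: 0, 0, 4.416, 5.187, 1.904, 0.075 → Σ = 11.582
T = 11.582 / 4.428 = 2.615628… → 2.62

2.62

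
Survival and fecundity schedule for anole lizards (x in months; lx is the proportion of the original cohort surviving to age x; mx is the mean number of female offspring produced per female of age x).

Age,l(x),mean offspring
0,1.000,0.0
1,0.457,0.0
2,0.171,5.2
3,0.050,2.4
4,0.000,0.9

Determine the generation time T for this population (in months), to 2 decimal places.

lx·mx: 0, 0, 0.8892, 0.12, 0 → R0 = 1.0092
x·lx·mx: 0, 0, 1.7784, 0.36, 0 → Σ = 2.1384
T = 2.1384 / 1.0092 = 2.118906… → 2.12

2.12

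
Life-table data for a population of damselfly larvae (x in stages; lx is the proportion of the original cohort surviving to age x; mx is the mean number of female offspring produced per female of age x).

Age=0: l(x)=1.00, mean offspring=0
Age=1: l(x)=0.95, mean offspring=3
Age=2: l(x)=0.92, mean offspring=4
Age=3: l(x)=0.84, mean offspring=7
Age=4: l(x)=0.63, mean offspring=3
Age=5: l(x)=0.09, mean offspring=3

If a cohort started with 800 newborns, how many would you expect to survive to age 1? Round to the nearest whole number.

760

Expected survivors = N0 · l_1 = 800 × 0.95 = 760 → 760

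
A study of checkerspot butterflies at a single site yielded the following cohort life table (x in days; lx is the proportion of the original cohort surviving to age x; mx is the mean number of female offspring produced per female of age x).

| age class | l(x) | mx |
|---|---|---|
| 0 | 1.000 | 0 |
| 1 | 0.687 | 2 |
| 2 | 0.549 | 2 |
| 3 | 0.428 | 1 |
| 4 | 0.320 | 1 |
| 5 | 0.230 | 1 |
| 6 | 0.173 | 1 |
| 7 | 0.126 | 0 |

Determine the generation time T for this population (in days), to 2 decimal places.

lx·mx: 0, 1.374, 1.098, 0.428, 0.32, 0.23, 0.173, 0 → R0 = 3.623
x·lx·mx: 0, 1.374, 2.196, 1.284, 1.28, 1.15, 1.038, 0 → Σ = 8.322
T = 8.322 / 3.623 = 2.296991… → 2.30

2.30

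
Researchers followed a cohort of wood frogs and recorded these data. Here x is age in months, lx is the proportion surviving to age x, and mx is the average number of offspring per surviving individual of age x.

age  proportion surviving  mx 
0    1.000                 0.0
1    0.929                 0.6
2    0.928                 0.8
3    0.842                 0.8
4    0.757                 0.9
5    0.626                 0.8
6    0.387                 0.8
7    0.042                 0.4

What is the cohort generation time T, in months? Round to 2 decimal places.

lx·mx: 0, 0.5574, 0.7424, 0.6736, 0.6813, 0.5008, 0.3096, 0.0168 → R0 = 3.4819
x·lx·mx: 0, 0.5574, 1.4848, 2.0208, 2.7252, 2.504, 1.8576, 0.1176 → Σ = 11.2674
T = 11.2674 / 3.4819 = 3.235992… → 3.24

3.24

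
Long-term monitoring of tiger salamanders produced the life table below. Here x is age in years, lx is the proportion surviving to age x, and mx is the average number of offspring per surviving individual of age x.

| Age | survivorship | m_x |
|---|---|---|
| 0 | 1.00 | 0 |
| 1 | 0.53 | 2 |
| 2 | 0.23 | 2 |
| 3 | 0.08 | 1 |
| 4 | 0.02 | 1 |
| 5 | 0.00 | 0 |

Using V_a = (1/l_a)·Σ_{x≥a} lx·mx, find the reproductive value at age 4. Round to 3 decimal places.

lx·mx for x ≥ 4: 0.02, 0 → sum = 0.02
V_4 = 0.02 / l_4 = 0.02 / 0.02 = 1 → 1.000

1.000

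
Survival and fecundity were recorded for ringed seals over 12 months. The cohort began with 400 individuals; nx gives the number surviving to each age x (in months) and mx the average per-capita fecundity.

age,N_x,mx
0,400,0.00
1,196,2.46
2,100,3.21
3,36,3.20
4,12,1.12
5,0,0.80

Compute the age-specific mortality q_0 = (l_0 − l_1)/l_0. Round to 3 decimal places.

lx = nx/n0 = nx/400: 1, 0.49, 0.25, 0.09, 0.03, 0
q_0 = (l_0 − l_1) / l_0 = (1 − 0.49) / 1
     = 0.51 / 1 = 0.51 → 0.510

0.510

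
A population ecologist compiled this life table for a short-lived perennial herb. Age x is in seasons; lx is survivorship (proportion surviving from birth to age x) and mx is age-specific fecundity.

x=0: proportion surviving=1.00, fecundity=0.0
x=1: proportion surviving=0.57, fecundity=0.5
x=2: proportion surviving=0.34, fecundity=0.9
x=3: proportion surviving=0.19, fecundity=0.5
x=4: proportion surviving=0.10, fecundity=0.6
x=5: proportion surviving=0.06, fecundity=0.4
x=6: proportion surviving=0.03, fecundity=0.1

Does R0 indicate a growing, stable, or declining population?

declining

R0 = Σ lx·mx = 0 + 0.285 + 0.306 + 0.095 + 0.06 + 0.024 + 0.003 = 0.773
R0 < 1, so the population is declining.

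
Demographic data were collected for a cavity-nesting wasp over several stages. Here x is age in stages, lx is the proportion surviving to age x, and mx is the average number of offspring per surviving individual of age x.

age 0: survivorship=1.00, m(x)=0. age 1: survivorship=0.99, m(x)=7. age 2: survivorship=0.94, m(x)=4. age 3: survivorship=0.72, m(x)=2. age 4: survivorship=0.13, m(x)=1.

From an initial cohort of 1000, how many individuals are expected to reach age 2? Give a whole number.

Expected survivors = N0 · l_2 = 1000 × 0.94 = 940 → 940

940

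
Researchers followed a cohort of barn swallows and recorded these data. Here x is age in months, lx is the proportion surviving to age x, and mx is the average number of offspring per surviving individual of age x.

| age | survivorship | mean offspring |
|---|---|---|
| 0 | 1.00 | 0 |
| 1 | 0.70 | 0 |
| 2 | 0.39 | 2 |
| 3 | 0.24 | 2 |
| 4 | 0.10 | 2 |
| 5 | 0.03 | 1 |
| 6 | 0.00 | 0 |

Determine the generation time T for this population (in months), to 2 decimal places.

lx·mx: 0, 0, 0.78, 0.48, 0.2, 0.03, 0 → R0 = 1.49
x·lx·mx: 0, 0, 1.56, 1.44, 0.8, 0.15, 0 → Σ = 3.95
T = 3.95 / 1.49 = 2.651007… → 2.65

2.65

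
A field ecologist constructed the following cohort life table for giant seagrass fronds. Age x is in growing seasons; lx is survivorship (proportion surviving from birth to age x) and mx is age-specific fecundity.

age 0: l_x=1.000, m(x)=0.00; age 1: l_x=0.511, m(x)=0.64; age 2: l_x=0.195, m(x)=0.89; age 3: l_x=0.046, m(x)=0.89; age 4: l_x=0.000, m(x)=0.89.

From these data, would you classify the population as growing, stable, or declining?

declining

R0 = Σ lx·mx = 0 + 0.32704 + 0.17355 + 0.04094 + 0 = 0.54153
R0 < 1, so the population is declining.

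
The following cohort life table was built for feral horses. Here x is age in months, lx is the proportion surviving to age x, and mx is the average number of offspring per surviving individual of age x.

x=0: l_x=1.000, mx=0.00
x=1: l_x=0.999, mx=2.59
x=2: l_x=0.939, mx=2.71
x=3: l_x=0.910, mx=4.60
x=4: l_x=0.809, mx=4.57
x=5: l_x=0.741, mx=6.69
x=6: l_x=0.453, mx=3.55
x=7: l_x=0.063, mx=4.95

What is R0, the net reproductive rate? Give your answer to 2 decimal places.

lx·mx by age: 0, 2.58741, 2.54469, 4.186, 3.69713, 4.95729, 1.60815, 0.31185
R0 = Σ lx·mx = 19.89252 → 19.89

19.89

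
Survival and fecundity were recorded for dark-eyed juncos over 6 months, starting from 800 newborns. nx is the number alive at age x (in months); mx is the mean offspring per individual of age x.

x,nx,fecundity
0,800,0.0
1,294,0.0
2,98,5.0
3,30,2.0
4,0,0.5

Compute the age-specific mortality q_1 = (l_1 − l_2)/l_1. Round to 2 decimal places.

lx = nx/n0 = nx/800: 1, 0.3675, 0.1225, 0.0375, 0
q_1 = (l_1 − l_2) / l_1 = (0.3675 − 0.1225) / 0.3675
     = 0.245 / 0.3675 = 0.666667… → 0.67

0.67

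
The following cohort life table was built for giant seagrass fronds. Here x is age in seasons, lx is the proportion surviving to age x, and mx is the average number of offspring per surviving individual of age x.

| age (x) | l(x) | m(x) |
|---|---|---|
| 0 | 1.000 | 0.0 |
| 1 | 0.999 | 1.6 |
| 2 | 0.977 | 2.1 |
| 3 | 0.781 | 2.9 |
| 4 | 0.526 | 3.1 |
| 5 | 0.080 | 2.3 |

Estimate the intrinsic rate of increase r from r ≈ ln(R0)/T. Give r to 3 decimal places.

0.793

R0 = Σ lx·mx = 0 + 1.5984 + 2.0517 + 2.2649 + 1.6306 + 0.184 = 7.7296
Σ x·lx·mx = 19.9389; T = 19.9389/7.7296 = 2.57955…
r ≈ ln(R0)/T = ln(7.7296)/2.57955… = 0.7928… → 0.793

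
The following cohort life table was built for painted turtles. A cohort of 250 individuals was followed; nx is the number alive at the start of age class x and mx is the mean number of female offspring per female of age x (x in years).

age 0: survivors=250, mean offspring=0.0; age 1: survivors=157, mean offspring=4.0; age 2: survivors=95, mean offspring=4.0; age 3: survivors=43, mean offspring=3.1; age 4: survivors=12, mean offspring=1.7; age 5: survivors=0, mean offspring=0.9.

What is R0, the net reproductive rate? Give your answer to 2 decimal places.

lx = nx/n0 = nx/250: 1, 0.628, 0.38, 0.172, 0.048, 0
lx·mx by age: 0, 2.512, 1.52, 0.5332, 0.0816, 0
R0 = Σ lx·mx = 4.6468 → 4.65

4.65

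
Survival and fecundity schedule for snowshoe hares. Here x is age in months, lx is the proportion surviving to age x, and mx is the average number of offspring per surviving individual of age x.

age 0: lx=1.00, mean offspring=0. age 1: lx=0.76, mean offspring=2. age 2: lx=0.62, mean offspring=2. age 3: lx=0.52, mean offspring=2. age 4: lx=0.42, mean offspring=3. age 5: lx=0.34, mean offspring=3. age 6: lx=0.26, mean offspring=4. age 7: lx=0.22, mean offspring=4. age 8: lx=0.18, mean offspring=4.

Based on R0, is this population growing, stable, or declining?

R0 = Σ lx·mx = 0 + 1.52 + 1.24 + 1.04 + 1.26 + 1.02 + 1.04 + 0.88 + 0.72 = 8.72
R0 > 1, so the population is growing.

growing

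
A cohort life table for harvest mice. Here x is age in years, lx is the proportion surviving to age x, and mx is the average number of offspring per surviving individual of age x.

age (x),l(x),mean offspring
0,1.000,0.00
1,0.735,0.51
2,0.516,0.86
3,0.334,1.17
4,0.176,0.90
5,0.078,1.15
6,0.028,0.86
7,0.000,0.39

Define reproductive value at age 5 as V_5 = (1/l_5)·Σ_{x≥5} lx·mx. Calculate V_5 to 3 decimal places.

lx·mx for x ≥ 5: 0.0897, 0.02408, 0 → sum = 0.11378
V_5 = 0.11378 / l_5 = 0.11378 / 0.078 = 1.458718… → 1.459

1.459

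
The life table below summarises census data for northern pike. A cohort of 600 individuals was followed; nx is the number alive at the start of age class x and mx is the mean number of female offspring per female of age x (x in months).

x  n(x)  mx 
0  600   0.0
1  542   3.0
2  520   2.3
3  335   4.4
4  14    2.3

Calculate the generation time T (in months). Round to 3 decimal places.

1.980

lx = nx/n0 = nx/600: 1, 0.90333…, 0.86667…, 0.55833…, 0.02333…
lx·mx: 0, 2.71…, 1.993333…, 2.456667…, 0.053667… → R0 = 7.213667…
x·lx·mx: 0, 2.71…, 3.986667…, 7.37…, 0.214667… → Σ = 14.281333…
T = 14.281333… / 7.213667… = 1.979761… → 1.980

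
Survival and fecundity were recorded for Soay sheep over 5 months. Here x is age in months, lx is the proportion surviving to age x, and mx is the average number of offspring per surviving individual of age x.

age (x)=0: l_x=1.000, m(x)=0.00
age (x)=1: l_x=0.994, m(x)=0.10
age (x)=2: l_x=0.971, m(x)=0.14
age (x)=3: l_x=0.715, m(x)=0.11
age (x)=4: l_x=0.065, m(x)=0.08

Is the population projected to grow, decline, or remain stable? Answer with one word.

declining

R0 = Σ lx·mx = 0 + 0.0994 + 0.13594 + 0.07865 + 0.0052 = 0.31919
R0 < 1, so the population is declining.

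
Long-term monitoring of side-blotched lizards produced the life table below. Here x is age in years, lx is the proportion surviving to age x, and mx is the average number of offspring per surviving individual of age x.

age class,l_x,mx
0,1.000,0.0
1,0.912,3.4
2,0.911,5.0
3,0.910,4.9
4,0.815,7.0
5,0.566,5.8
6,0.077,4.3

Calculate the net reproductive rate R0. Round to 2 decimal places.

21.43

lx·mx by age: 0, 3.1008, 4.555, 4.459, 5.705, 3.2828, 0.3311
R0 = Σ lx·mx = 21.4337 → 21.43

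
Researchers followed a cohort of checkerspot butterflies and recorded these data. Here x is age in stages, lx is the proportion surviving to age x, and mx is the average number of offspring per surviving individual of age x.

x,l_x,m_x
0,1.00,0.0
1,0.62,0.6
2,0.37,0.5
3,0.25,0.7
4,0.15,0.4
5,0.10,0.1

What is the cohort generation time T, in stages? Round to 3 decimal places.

1.941

lx·mx: 0, 0.372, 0.185, 0.175, 0.06, 0.01 → R0 = 0.802
x·lx·mx: 0, 0.372, 0.37, 0.525, 0.24, 0.05 → Σ = 1.557
T = 1.557 / 0.802 = 1.941397… → 1.941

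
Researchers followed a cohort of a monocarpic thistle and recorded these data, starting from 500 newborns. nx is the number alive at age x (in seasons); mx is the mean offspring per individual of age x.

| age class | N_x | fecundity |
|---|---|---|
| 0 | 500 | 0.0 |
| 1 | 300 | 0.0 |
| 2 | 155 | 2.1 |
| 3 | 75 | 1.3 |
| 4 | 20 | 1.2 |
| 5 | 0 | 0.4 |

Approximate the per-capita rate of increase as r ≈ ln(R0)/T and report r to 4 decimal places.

-0.0482

lx = nx/n0 = nx/500: 1, 0.6, 0.31, 0.15, 0.04, 0
R0 = Σ lx·mx = 0 + 0 + 0.651 + 0.195 + 0.048 + 0 = 0.894
Σ x·lx·mx = 2.079; T = 2.079/0.894 = 2.3255…
r ≈ ln(R0)/T = ln(0.894)/2.3255… = -0.048183… → -0.0482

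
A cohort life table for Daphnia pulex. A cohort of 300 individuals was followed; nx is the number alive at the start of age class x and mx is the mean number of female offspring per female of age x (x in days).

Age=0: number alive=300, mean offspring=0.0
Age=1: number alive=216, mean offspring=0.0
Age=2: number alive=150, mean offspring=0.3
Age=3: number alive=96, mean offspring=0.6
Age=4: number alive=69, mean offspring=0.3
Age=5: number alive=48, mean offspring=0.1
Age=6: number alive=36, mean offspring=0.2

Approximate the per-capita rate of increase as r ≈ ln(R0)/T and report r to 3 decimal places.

-0.261

lx = nx/n0 = nx/300: 1, 0.72, 0.5, 0.32, 0.23, 0.16, 0.12
R0 = Σ lx·mx = 0 + 0 + 0.15 + 0.192 + 0.069 + 0.016 + 0.024 = 0.451
Σ x·lx·mx = 1.376; T = 1.376/0.451 = 3.051…
r ≈ ln(R0)/T = ln(0.451)/3.051… = -0.26099… → -0.261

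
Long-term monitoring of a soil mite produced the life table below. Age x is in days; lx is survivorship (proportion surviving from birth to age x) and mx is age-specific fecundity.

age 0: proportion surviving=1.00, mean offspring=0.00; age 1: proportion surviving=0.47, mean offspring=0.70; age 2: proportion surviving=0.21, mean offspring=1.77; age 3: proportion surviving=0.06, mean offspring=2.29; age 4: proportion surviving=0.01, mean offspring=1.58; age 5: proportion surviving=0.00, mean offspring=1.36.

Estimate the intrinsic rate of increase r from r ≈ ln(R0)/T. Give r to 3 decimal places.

-0.087

R0 = Σ lx·mx = 0 + 0.329 + 0.3717 + 0.1374 + 0.0158 + 0 = 0.8539
Σ x·lx·mx = 1.5478; T = 1.5478/0.8539 = 1.81262…
r ≈ ln(R0)/T = ln(0.8539)/1.81262… = -0.08713… → -0.087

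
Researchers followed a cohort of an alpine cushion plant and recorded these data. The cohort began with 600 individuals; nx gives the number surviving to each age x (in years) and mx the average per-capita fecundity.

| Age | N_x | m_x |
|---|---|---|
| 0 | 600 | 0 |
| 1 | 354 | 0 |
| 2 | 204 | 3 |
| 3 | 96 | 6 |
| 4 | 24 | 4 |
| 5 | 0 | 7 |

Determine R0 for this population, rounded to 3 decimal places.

2.140

lx = nx/n0 = nx/600: 1, 0.59, 0.34, 0.16, 0.04, 0
lx·mx by age: 0, 0, 1.02, 0.96, 0.16, 0
R0 = Σ lx·mx = 2.14 → 2.140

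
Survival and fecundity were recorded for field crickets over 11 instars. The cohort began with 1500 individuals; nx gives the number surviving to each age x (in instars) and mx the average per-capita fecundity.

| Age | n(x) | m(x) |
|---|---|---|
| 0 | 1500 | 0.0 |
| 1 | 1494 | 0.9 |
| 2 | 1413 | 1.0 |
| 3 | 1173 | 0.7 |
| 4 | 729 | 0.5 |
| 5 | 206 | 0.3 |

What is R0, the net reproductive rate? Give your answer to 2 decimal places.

2.67

lx = nx/n0 = nx/1500: 1, 0.996, 0.942, 0.782, 0.486, 0.13733…
lx·mx by age: 0, 0.8964, 0.942, 0.5474, 0.243, 0.0412…
R0 = Σ lx·mx = 2.67… → 2.67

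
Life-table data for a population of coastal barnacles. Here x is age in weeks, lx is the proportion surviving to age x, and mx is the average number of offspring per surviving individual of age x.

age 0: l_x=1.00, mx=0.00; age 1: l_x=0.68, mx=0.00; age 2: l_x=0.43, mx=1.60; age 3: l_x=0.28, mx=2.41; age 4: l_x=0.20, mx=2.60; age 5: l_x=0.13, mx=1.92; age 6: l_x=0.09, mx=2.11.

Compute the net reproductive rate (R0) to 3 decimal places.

2.322

lx·mx by age: 0, 0, 0.688, 0.6748, 0.52, 0.2496, 0.1899
R0 = Σ lx·mx = 2.3223 → 2.322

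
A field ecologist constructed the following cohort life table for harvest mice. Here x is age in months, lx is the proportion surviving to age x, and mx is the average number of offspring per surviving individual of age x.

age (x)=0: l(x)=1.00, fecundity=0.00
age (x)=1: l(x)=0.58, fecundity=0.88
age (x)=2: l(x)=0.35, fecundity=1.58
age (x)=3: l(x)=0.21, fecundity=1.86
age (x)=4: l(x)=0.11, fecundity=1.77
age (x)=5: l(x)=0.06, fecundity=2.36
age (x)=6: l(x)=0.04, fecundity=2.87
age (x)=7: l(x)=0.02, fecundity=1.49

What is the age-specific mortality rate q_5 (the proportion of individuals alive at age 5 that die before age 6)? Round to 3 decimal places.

q_5 = (l_5 − l_6) / l_5 = (0.06 − 0.04) / 0.06
     = 0.02 / 0.06 = 0.333333… → 0.333

0.333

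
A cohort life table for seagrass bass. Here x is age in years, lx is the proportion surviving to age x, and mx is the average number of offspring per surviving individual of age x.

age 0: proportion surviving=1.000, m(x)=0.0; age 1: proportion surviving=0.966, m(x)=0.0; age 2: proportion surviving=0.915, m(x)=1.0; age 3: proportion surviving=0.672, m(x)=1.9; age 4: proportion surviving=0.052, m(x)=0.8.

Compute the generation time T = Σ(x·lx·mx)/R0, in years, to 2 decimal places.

lx·mx: 0, 0, 0.915, 1.2768, 0.0416 → R0 = 2.2334
x·lx·mx: 0, 0, 1.83, 3.8304, 0.1664 → Σ = 5.8268
T = 5.8268 / 2.2334 = 2.608937… → 2.61

2.61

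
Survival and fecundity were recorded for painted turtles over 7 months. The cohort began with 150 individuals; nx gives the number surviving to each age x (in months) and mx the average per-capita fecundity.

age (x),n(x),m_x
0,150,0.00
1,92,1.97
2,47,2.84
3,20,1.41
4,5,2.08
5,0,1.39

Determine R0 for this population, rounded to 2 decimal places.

lx = nx/n0 = nx/150: 1, 0.61333…, 0.31333…, 0.13333…, 0.03333…, 0
lx·mx by age: 0, 1.208267…, 0.889867…, 0.188…, 0.069333…, 0
R0 = Σ lx·mx = 2.355467… → 2.36

2.36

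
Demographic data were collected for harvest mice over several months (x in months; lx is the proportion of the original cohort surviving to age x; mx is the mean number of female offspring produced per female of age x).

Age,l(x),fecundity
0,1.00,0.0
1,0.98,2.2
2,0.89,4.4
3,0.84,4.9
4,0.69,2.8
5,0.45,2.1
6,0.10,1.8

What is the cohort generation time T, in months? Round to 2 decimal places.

lx·mx: 0, 2.156, 3.916, 4.116, 1.932, 0.945, 0.18 → R0 = 13.245
x·lx·mx: 0, 2.156, 7.832, 12.348, 7.728, 4.725, 1.08 → Σ = 35.869
T = 35.869 / 13.245 = 2.708116… → 2.71

2.71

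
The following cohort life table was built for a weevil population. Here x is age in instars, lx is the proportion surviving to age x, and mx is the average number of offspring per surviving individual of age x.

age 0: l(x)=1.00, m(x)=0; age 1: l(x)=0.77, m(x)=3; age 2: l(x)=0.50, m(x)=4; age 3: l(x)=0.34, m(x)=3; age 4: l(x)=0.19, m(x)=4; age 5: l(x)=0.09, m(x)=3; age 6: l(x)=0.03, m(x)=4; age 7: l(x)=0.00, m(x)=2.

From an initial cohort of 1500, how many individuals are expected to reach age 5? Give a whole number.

135

Expected survivors = N0 · l_5 = 1500 × 0.09 = 135 → 135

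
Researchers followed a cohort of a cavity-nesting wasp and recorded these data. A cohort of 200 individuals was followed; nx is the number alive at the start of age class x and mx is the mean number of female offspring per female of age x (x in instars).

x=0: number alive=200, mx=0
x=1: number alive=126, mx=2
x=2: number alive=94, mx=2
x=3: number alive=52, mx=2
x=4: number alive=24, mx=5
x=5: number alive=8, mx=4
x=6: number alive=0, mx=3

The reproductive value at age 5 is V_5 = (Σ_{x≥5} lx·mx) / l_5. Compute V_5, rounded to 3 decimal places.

4.000

lx = nx/n0 = nx/200: 1, 0.63, 0.47, 0.26, 0.12, 0.04, 0
lx·mx for x ≥ 5: 0.16, 0 → sum = 0.16
V_5 = 0.16 / l_5 = 0.16 / 0.04 = 4 → 4.000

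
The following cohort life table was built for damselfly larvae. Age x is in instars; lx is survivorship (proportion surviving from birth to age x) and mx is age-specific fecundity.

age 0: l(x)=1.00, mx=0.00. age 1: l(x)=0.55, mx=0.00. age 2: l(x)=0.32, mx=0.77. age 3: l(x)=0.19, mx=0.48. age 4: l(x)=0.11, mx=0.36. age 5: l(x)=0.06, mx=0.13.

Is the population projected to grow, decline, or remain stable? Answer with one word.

declining

R0 = Σ lx·mx = 0 + 0 + 0.2464 + 0.0912 + 0.0396 + 0.0078 = 0.385
R0 < 1, so the population is declining.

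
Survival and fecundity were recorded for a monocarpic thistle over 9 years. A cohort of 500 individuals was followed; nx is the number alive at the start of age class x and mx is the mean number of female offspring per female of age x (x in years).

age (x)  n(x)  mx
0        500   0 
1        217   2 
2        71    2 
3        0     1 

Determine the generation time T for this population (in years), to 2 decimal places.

lx = nx/n0 = nx/500: 1, 0.434, 0.142, 0
lx·mx: 0, 0.868, 0.284, 0 → R0 = 1.152
x·lx·mx: 0, 0.868, 0.568, 0 → Σ = 1.436
T = 1.436 / 1.152 = 1.246528… → 1.25

1.25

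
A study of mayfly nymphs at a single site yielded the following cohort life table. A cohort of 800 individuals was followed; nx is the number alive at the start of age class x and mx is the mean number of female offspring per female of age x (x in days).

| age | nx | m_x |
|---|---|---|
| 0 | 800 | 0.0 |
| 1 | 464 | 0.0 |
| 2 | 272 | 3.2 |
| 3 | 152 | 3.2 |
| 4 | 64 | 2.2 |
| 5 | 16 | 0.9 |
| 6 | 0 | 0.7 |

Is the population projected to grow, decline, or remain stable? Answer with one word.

growing

lx = nx/n0 = nx/800: 1, 0.58, 0.34, 0.19, 0.08, 0.02, 0
R0 = Σ lx·mx = 0 + 0 + 1.088 + 0.608 + 0.176 + 0.018 + 0 = 1.89
R0 > 1, so the population is growing.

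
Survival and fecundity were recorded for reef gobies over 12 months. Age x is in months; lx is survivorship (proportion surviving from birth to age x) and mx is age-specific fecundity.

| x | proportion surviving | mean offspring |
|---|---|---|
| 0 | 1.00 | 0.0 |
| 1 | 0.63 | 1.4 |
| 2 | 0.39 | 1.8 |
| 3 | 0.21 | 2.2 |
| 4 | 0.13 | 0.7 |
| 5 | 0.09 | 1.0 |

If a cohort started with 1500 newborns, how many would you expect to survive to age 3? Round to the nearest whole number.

315

Expected survivors = N0 · l_3 = 1500 × 0.21 = 315 → 315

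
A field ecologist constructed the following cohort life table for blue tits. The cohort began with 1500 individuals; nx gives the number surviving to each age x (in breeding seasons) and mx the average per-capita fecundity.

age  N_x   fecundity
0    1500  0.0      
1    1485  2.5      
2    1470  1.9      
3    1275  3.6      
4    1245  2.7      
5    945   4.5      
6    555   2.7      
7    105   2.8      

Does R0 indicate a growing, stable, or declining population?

lx = nx/n0 = nx/1500: 1, 0.99, 0.98, 0.85, 0.83, 0.63, 0.37, 0.07
R0 = Σ lx·mx = 0 + 2.475 + 1.862 + 3.06 + 2.241 + 2.835 + 0.999 + 0.196 = 13.668
R0 > 1, so the population is growing.

growing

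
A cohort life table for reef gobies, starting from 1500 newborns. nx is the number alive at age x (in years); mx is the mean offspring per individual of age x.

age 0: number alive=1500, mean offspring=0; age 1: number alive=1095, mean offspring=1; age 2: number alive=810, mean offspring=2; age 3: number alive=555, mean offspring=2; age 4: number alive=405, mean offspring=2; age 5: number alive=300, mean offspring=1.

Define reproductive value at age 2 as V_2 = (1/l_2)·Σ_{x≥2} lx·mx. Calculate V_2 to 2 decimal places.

4.74

lx = nx/n0 = nx/1500: 1, 0.73, 0.54, 0.37, 0.27, 0.2
lx·mx for x ≥ 2: 1.08, 0.74, 0.54, 0.2 → sum = 2.56
V_2 = 2.56 / l_2 = 2.56 / 0.54 = 4.740741… → 4.74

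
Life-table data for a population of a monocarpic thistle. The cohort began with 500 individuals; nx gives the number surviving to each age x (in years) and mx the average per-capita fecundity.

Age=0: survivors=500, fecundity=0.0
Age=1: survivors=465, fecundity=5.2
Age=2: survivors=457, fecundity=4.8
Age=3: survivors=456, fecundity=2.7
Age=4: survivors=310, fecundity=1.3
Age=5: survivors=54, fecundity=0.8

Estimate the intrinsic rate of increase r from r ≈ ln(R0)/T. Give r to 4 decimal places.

1.2918

lx = nx/n0 = nx/500: 1, 0.93, 0.914, 0.912, 0.62, 0.108
R0 = Σ lx·mx = 0 + 4.836 + 4.3872 + 2.4624 + 0.806 + 0.0864 = 12.578
Σ x·lx·mx = 24.6536; T = 24.6536/12.578 = 1.96006…
r ≈ ln(R0)/T = ln(12.578)/1.96006… = 1.291773… → 1.2918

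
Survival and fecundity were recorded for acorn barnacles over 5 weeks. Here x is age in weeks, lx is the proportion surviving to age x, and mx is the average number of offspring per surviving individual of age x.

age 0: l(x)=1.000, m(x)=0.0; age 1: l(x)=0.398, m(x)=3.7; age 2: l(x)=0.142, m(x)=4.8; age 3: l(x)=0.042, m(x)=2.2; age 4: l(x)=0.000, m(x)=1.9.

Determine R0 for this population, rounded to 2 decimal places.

lx·mx by age: 0, 1.4726, 0.6816, 0.0924, 0
R0 = Σ lx·mx = 2.2466 → 2.25

2.25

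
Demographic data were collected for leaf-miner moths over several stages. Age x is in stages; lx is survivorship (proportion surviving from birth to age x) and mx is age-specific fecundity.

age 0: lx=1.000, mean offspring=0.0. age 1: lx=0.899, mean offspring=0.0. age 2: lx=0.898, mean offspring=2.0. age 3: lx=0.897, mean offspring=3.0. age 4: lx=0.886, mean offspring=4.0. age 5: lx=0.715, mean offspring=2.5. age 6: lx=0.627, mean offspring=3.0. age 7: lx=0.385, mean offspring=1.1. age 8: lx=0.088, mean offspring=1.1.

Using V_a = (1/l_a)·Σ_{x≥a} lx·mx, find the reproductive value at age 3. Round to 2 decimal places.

lx·mx for x ≥ 3: 2.691, 3.544, 1.7875, 1.881, 0.4235, 0.0968 → sum = 10.4238
V_3 = 10.4238 / l_3 = 10.4238 / 0.897 = 11.620736… → 11.62

11.62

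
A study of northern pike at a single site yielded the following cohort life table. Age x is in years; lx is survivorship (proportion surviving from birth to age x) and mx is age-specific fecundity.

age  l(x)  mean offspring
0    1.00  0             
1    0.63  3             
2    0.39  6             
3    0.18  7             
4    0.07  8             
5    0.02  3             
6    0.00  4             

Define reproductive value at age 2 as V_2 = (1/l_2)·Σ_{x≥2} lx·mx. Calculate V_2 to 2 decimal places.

10.82

lx·mx for x ≥ 2: 2.34, 1.26, 0.56, 0.06, 0 → sum = 4.22
V_2 = 4.22 / l_2 = 4.22 / 0.39 = 10.820513… → 10.82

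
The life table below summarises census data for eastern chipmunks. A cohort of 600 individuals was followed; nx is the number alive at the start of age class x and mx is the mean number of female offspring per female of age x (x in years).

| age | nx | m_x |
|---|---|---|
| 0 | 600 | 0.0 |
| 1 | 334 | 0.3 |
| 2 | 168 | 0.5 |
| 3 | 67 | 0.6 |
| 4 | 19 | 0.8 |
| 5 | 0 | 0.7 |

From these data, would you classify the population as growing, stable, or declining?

lx = nx/n0 = nx/600: 1, 0.55667…, 0.28, 0.11167…, 0.03167…, 0
R0 = Σ lx·mx = 0 + 0.167… + 0.14 + 0.067… + 0.025333… + 0 = 0.399333…
R0 < 1, so the population is declining.

declining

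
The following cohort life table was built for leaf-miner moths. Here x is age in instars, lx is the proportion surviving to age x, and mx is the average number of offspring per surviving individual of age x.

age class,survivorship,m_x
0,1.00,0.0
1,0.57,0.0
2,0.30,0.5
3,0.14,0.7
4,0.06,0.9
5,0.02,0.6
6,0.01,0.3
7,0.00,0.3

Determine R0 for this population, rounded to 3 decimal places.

0.317

lx·mx by age: 0, 0, 0.15, 0.098, 0.054, 0.012, 0.003, 0
R0 = Σ lx·mx = 0.317 → 0.317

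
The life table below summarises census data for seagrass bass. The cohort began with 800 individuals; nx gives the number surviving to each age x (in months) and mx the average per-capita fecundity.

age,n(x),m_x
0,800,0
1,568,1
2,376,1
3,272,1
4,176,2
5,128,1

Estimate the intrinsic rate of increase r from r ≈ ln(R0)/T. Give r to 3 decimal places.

0.305

lx = nx/n0 = nx/800: 1, 0.71, 0.47, 0.34, 0.22, 0.16
R0 = Σ lx·mx = 0 + 0.71 + 0.47 + 0.34 + 0.44 + 0.16 = 2.12
Σ x·lx·mx = 5.23; T = 5.23/2.12 = 2.46698…
r ≈ ln(R0)/T = ln(2.12)/2.46698… = 0.30459… → 0.305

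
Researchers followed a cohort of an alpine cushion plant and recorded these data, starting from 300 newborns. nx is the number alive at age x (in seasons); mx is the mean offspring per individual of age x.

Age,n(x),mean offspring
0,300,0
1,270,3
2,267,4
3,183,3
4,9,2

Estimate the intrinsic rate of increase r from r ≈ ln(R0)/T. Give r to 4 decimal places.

1.0996

lx = nx/n0 = nx/300: 1, 0.9, 0.89, 0.61, 0.03
R0 = Σ lx·mx = 0 + 2.7 + 3.56 + 1.83 + 0.06 = 8.15
Σ x·lx·mx = 15.55; T = 15.55/8.15 = 1.90798…
r ≈ ln(R0)/T = ln(8.15)/1.90798… = 1.099604… → 1.0996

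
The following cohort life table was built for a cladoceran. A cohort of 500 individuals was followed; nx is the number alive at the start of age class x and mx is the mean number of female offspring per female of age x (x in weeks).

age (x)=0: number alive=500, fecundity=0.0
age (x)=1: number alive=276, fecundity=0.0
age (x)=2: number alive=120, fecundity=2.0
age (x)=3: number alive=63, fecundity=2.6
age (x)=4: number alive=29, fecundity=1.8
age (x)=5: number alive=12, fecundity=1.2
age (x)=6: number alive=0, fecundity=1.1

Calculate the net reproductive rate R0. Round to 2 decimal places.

lx = nx/n0 = nx/500: 1, 0.552, 0.24, 0.126, 0.058, 0.024, 0
lx·mx by age: 0, 0, 0.48, 0.3276, 0.1044, 0.0288, 0
R0 = Σ lx·mx = 0.9408 → 0.94

0.94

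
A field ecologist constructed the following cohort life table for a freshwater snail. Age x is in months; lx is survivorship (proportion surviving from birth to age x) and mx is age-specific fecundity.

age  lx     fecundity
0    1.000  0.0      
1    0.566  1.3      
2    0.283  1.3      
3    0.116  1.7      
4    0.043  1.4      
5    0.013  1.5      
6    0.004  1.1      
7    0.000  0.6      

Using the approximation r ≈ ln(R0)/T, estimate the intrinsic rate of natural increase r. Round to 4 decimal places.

0.1858

R0 = Σ lx·mx = 0 + 0.7358 + 0.3679 + 0.1972 + 0.0602 + 0.0195 + 0.0044 + 0 = 1.385
Σ x·lx·mx = 2.4279; T = 2.4279/1.385 = 1.753…
r ≈ ln(R0)/T = ln(1.385)/1.753… = 0.185796… → 0.1858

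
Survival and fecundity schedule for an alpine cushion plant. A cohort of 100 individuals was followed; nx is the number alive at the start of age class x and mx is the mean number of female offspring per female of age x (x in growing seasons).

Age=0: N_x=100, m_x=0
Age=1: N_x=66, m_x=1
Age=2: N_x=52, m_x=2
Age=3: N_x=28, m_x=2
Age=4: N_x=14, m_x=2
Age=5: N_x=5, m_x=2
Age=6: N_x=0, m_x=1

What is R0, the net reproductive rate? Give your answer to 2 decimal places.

2.64

lx = nx/n0 = nx/100: 1, 0.66, 0.52, 0.28, 0.14, 0.05, 0
lx·mx by age: 0, 0.66, 1.04, 0.56, 0.28, 0.1, 0
R0 = Σ lx·mx = 2.64 → 2.64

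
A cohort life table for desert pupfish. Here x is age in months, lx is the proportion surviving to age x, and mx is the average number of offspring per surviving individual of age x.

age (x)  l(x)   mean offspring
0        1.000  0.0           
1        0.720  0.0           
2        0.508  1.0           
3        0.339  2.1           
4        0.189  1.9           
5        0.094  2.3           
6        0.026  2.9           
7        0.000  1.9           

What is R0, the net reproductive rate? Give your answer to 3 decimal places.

lx·mx by age: 0, 0, 0.508, 0.7119, 0.3591, 0.2162, 0.0754, 0
R0 = Σ lx·mx = 1.8706 → 1.871

1.871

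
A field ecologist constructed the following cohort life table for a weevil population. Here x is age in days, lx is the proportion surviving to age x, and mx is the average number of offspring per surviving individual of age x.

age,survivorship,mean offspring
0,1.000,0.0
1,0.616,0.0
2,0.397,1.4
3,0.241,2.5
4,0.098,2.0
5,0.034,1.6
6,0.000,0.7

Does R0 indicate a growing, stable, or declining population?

R0 = Σ lx·mx = 0 + 0 + 0.5558 + 0.6025 + 0.196 + 0.0544 + 0 = 1.4087
R0 > 1, so the population is growing.

growing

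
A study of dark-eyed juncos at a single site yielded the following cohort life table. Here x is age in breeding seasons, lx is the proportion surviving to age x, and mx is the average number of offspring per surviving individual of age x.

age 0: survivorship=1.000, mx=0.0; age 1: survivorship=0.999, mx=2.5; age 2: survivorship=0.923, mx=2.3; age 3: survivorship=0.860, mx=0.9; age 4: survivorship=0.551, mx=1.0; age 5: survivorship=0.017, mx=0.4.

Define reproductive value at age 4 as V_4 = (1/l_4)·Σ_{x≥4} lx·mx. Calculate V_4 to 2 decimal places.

lx·mx for x ≥ 4: 0.551, 0.0068 → sum = 0.5578
V_4 = 0.5578 / l_4 = 0.5578 / 0.551 = 1.012341… → 1.01

1.01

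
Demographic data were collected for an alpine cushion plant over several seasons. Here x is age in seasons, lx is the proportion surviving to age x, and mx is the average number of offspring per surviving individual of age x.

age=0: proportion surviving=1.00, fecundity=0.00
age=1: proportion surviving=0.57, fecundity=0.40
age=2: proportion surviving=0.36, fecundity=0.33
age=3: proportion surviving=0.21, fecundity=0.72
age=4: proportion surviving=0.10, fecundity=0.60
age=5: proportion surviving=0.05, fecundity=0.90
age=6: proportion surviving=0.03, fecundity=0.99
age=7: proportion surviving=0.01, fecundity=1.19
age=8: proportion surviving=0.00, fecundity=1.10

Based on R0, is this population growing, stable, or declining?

R0 = Σ lx·mx = 0 + 0.228 + 0.1188 + 0.1512 + 0.06 + 0.045 + 0.0297 + 0.0119 + 0 = 0.6446
R0 < 1, so the population is declining.

declining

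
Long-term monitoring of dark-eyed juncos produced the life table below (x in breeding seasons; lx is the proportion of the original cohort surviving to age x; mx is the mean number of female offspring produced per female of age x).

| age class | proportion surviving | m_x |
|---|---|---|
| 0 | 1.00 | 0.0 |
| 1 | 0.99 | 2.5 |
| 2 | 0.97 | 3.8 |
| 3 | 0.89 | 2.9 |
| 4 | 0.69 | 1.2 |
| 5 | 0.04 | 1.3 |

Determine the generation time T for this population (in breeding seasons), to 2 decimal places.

2.20

lx·mx: 0, 2.475, 3.686, 2.581, 0.828, 0.052 → R0 = 9.622
x·lx·mx: 0, 2.475, 7.372, 7.743, 3.312, 0.26 → Σ = 21.162
T = 21.162 / 9.622 = 2.199335… → 2.20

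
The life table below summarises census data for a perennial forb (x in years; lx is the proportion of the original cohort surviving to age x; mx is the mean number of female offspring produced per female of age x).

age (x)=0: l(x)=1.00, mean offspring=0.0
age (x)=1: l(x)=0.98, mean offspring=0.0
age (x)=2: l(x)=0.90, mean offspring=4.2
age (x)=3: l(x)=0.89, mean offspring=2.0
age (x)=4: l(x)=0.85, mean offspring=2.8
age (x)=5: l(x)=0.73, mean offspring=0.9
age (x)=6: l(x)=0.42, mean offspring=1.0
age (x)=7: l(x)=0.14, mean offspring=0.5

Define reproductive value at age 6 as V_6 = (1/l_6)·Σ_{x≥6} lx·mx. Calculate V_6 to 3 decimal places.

1.167

lx·mx for x ≥ 6: 0.42, 0.07 → sum = 0.49
V_6 = 0.49 / l_6 = 0.49 / 0.42 = 1.166667… → 1.167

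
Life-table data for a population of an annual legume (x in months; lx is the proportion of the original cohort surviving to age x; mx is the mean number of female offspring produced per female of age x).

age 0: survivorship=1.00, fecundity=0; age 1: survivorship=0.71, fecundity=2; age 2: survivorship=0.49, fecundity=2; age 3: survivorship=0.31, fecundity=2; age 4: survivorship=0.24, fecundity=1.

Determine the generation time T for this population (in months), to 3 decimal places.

1.902

lx·mx: 0, 1.42, 0.98, 0.62, 0.24 → R0 = 3.26
x·lx·mx: 0, 1.42, 1.96, 1.86, 0.96 → Σ = 6.2
T = 6.2 / 3.26 = 1.90184… → 1.902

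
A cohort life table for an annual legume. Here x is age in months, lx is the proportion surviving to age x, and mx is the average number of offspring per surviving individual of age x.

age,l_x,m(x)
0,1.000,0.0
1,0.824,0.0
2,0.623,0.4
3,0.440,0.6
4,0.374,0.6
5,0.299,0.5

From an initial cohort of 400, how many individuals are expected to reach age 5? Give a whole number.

120

Expected survivors = N0 · l_5 = 400 × 0.299 = 119.6 → 120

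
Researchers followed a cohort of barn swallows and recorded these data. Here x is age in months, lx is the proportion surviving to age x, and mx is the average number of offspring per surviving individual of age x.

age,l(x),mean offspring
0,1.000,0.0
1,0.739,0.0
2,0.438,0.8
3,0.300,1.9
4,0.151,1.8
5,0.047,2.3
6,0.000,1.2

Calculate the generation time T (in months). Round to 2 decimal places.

3.11

lx·mx: 0, 0, 0.3504, 0.57, 0.2718, 0.1081, 0 → R0 = 1.3003
x·lx·mx: 0, 0, 0.7008, 1.71, 1.0872, 0.5405, 0 → Σ = 4.0385
T = 4.0385 / 1.3003 = 3.105822… → 3.11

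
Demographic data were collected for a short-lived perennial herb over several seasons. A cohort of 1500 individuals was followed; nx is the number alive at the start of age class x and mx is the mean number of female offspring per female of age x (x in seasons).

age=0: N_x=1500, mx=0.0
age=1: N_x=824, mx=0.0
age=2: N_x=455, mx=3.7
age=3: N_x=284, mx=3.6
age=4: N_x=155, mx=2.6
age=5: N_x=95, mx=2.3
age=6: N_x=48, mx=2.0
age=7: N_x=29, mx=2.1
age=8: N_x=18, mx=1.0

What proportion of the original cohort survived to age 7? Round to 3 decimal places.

0.019

l_7 = n_7/n_0 = 29/1500 = 0.019333… → 0.019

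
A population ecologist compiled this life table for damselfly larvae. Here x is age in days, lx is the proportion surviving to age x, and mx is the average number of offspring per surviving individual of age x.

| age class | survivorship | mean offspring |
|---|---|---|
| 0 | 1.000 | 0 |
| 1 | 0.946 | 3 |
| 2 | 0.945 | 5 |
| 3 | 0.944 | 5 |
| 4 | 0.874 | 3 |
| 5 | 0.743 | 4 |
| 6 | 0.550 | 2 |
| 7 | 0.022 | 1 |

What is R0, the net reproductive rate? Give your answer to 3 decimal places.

lx·mx by age: 0, 2.838, 4.725, 4.72, 2.622, 2.972, 1.1, 0.022
R0 = Σ lx·mx = 18.999 → 18.999

18.999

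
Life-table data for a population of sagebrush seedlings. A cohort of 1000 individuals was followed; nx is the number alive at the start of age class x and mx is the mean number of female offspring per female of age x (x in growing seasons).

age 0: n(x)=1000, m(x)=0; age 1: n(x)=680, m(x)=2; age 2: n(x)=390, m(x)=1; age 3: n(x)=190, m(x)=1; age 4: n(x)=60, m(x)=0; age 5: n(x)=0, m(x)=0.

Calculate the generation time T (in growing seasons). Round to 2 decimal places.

lx = nx/n0 = nx/1000: 1, 0.68, 0.39, 0.19, 0.06, 0
lx·mx: 0, 1.36, 0.39, 0.19, 0, 0 → R0 = 1.94
x·lx·mx: 0, 1.36, 0.78, 0.57, 0, 0 → Σ = 2.71
T = 2.71 / 1.94 = 1.396907… → 1.40

1.40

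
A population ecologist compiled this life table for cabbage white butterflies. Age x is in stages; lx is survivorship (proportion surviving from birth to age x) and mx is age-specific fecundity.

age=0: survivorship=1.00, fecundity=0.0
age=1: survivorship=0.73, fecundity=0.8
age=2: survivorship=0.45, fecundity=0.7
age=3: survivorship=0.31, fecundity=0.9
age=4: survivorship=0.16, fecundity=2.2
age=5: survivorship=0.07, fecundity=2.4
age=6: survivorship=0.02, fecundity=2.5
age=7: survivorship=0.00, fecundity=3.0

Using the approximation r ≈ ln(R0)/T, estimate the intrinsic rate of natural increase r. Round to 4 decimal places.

0.2123

R0 = Σ lx·mx = 0 + 0.584 + 0.315 + 0.279 + 0.352 + 0.168 + 0.05 + 0 = 1.748
Σ x·lx·mx = 4.599; T = 4.599/1.748 = 2.63101…
r ≈ ln(R0)/T = ln(1.748)/2.63101… = 0.212266… → 0.2123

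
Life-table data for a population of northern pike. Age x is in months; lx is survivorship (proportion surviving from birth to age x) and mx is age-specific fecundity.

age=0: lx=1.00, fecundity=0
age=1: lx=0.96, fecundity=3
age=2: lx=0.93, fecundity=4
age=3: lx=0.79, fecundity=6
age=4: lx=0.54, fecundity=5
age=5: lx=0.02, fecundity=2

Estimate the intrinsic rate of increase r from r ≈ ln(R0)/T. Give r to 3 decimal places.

1.048

R0 = Σ lx·mx = 0 + 2.88 + 3.72 + 4.74 + 2.7 + 0.04 = 14.08
Σ x·lx·mx = 35.54; T = 35.54/14.08 = 2.52415…
r ≈ ln(R0)/T = ln(14.08)/2.52415… = 1.04778… → 1.048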